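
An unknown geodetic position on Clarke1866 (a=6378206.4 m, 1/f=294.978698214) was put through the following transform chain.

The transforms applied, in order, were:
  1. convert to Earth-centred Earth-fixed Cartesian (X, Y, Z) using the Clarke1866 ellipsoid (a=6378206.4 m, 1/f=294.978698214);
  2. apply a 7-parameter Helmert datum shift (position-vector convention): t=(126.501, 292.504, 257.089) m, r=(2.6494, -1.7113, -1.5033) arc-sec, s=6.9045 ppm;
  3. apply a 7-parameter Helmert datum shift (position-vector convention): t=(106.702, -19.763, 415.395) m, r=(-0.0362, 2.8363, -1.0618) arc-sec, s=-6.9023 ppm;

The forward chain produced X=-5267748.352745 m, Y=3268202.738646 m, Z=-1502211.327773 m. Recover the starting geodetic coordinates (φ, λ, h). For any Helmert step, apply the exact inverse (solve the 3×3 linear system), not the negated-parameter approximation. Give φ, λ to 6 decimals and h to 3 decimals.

φ=-13.717249°, λ=148.187916°, h=1844.148 m

start: X=-5267748.3527, Y=3268202.7386, Z=-1502211.3278 m
→ Helmert⁻¹: X=-5267887.5759, Y=3268218.2060, Z=-1502708.9584
→ Helmert⁻¹: X=-5268013.9903, Y=3267845.4395, Z=-1502953.9379
→ geod (Bowring, a=6378206.400): φ=-13.71724900°, λ=148.18791600°, h=1844.1480 m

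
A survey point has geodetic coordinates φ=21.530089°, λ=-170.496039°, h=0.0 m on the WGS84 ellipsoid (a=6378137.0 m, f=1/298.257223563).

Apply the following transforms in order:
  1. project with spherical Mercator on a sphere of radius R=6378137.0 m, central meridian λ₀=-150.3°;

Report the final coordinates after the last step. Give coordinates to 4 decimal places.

E=-2248212.7775 m, N=2455199.4480 m

start: φ=21.530089°, λ=-170.496039°, h=0.000 m
→ merc (R=6378137.0, λ₀=-150.3°): E=-2248212.7775, N=2455199.4480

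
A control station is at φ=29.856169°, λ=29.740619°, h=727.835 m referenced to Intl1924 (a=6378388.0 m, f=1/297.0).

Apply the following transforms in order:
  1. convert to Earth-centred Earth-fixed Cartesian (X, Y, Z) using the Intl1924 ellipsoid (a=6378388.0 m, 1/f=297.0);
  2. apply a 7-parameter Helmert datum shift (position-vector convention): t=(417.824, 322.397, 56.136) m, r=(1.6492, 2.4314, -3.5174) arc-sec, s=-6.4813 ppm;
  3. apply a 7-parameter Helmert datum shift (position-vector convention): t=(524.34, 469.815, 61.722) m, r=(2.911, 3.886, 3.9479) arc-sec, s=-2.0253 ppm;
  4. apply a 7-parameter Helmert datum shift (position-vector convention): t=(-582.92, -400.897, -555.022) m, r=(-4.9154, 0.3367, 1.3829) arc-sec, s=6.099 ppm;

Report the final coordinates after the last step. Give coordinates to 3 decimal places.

X=4808161.244 m, Y=2747235.658 m, Z=3156359.087 m

start: φ=29.856169°, λ=29.740619°, h=727.835 m
→ ECEF (a=6378388.000, f=1/297.0): X=4807735.8844, Y=2746803.2310, Z=3156963.7045
→ Helmert 7p (PV): X=4808206.6018, Y=2747000.5986, Z=3156964.6693
→ Helmert 7p (PV): X=4808728.1030, Y=2747512.3249, Z=3156968.1799
→ Helmert 7p (PV): X=4808161.2441, Y=2747235.6579, Z=3156359.0875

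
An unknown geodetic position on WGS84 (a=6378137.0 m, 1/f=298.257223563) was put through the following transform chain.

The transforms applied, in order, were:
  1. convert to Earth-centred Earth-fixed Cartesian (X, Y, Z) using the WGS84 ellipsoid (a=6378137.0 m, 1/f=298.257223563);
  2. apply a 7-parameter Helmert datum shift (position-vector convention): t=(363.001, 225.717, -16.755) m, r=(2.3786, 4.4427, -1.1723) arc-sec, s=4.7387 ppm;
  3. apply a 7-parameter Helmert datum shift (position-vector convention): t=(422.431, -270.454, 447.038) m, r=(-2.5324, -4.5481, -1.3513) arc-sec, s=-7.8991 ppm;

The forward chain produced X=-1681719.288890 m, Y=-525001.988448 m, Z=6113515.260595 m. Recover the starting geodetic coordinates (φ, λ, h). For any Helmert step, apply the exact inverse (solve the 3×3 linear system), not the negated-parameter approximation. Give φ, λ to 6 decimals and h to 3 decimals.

φ=74.019001°, λ=-162.670716°, h=3725.851 m

start: X=-1681719.2889, Y=-525001.9884, Z=6113515.2606 m
→ Helmert⁻¹: X=-1682016.7754, Y=-524821.7524, Z=6113147.1554
→ Helmert⁻¹: X=-1682500.4895, Y=-524984.0489, Z=6113104.7570
→ geod (Bowring, a=6378137.000): φ=74.01900100°, λ=-162.67071600°, h=3725.8510 m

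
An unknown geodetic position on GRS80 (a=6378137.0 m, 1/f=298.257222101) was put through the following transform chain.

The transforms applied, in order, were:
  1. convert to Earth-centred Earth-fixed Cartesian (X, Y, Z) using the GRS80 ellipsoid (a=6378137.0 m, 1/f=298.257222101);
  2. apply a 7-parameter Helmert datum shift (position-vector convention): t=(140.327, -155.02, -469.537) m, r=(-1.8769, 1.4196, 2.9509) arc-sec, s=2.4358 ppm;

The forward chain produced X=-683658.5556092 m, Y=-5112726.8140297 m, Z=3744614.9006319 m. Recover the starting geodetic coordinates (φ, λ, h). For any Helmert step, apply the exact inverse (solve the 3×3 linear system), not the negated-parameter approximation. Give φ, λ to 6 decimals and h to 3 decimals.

start: X=-683658.5556, Y=-5112726.8140, Z=3744614.9006 m
→ Helmert⁻¹: X=-683896.1343, Y=-5112583.6345, Z=3745024.0867
→ geod (Bowring, a=6378137.000): φ=36.16435800°, λ=-97.61906800°, h=3547.7860 m

φ=36.164358°, λ=-97.619068°, h=3547.786 m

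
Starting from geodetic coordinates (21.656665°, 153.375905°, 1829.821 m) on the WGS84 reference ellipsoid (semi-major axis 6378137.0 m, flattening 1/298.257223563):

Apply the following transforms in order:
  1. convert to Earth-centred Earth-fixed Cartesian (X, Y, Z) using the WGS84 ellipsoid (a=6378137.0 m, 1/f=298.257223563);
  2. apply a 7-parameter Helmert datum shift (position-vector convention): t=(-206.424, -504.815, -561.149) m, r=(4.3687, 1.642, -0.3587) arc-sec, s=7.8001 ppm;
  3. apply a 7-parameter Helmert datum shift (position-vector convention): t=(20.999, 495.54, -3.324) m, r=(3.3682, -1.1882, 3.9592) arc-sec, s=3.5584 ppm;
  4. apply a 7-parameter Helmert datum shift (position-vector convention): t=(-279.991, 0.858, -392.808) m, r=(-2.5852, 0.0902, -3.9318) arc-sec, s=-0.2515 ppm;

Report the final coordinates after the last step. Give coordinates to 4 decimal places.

X=-5303806.8819 m, Y=2658452.5848 m, Z=2338946.2553 m

start: φ=21.656665°, λ=153.375905°, h=1829.821 m
→ ECEF (a=6378137.000, f=1/298.257223563): X=-5303293.0118, Y=2658481.3947, Z=2339797.1711
→ Helmert 7p (PV): X=-5303517.5523, Y=2657956.9814, Z=2339352.7980
→ Helmert 7p (PV): X=-5303579.9204, Y=2658321.9788, Z=2339370.6502
→ Helmert 7p (PV): X=-5303806.8819, Y=2658452.5848, Z=2338946.2553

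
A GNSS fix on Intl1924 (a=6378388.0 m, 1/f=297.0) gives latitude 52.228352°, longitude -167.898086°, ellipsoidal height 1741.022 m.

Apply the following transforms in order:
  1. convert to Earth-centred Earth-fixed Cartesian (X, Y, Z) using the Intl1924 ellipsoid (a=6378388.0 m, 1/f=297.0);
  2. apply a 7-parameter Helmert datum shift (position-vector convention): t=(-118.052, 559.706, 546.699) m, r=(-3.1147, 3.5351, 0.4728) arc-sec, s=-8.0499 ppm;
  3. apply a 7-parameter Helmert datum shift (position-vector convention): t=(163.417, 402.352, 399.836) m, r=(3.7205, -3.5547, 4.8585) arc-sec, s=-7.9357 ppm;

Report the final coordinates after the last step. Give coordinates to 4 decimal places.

X=-3829003.1281 m, Y=-820166.7744 m, Z=5020745.3353 m

start: φ=52.228352°, λ=-167.898086°, h=1741.022 m
→ ECEF (a=6378388.000, f=1/297.0): X=-3829130.4229, Y=-821028.2279, Z=5019881.8145
→ Helmert 7p (PV): X=-3829129.7356, Y=-820394.8877, Z=5020466.1274
→ Helmert 7p (PV): X=-3829003.1281, Y=-820166.7744, Z=5020745.3353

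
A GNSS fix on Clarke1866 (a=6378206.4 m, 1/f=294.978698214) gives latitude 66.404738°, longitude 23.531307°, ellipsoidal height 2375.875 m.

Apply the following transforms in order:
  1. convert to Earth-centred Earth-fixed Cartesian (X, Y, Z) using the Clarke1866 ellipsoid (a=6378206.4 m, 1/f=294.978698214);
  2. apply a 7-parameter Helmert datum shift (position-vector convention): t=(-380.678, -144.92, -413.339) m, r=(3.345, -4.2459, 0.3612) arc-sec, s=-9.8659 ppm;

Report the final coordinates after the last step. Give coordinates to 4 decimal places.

X=2347748.5285 m, Y=1022339.3446 m, Z=5823740.7601 m

start: φ=66.404738°, λ=23.531307°, h=2375.875 m
→ ECEF (a=6378206.400, f=1/294.978698214): X=2348274.0522, Y=1022584.6905, Z=5824146.6384
→ Helmert 7p (PV): X=2347748.5285, Y=1022339.3446, Z=5823740.7601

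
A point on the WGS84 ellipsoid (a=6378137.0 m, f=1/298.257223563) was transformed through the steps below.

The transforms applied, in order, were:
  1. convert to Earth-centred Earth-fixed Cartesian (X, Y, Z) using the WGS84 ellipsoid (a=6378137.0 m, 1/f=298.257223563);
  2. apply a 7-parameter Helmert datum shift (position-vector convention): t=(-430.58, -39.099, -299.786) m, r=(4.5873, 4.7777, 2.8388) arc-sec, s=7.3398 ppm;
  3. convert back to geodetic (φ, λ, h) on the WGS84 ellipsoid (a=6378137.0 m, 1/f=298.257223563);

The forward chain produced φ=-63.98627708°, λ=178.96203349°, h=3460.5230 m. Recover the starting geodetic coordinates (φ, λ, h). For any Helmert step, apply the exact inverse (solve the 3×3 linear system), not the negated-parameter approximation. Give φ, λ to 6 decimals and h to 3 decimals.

start: φ=-63.986277°, λ=178.962033°, h=3460.523 m
→ ECEF (a=6378137.000, f=1/298.257223563): X=-2806014.4064, Y=50839.1309, Z=-5712154.0875
→ Helmert⁻¹: X=-2805430.2312, Y=50789.4359, Z=-5711878.4895
→ geod (Bowring, a=6378137.000): φ=-63.98990700°, λ=178.96283200°, h=2956.2950 m

φ=-63.989907°, λ=178.962832°, h=2956.295 m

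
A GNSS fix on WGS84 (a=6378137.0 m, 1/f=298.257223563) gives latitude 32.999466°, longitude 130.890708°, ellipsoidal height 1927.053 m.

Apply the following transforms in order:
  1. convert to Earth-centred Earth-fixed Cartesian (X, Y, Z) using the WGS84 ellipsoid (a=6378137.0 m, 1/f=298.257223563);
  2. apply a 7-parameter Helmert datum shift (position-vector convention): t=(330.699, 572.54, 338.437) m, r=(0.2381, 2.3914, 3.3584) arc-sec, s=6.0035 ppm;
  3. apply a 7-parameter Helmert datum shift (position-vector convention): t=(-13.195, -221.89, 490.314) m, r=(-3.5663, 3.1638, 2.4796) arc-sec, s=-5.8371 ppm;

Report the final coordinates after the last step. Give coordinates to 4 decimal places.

start: φ=32.999466°, λ=130.890708°, h=1927.053 m
→ ECEF (a=6378137.000, f=1/298.257223563): X=-3506215.8651, Y=4049012.9900, Z=3454958.5057
→ Helmert 7p (PV): X=-3505932.0855, Y=4049548.7616, Z=3455363.0092
→ Helmert 7p (PV): X=-3505920.4973, Y=4049320.8304, Z=3455816.9136

X=-3505920.4973 m, Y=4049320.8304 m, Z=3455816.9136 m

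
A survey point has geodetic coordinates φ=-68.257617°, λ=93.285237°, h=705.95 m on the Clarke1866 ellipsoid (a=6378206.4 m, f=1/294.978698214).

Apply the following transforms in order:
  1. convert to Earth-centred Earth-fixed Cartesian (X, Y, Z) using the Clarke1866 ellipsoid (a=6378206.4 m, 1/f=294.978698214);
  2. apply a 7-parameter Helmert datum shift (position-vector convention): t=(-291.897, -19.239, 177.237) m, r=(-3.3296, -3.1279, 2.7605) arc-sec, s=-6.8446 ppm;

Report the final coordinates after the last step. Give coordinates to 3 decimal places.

start: φ=-68.257617°, λ=93.285237°, h=705.950 m
→ ECEF (a=6378206.400, f=1/294.978698214): X=-135811.0752, Y=2366000.3807, Z=-5902265.8217
→ Helmert 7p (PV): X=-136044.2031, Y=2365867.8539, Z=-5902088.4381

X=-136044.203 m, Y=2365867.854 m, Z=-5902088.438 m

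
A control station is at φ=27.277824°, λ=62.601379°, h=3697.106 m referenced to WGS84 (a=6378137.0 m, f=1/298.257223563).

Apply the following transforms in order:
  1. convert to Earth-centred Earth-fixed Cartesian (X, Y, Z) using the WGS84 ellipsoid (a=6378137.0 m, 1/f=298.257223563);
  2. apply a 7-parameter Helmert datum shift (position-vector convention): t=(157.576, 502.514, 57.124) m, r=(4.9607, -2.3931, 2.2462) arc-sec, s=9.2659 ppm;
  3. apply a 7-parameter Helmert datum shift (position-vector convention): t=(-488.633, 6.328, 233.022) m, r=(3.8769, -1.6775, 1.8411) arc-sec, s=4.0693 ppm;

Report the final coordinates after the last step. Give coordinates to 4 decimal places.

start: φ=27.277824°, λ=62.601379°, h=3697.106 m
→ ECEF (a=6378137.000, f=1/298.257223563): X=2612032.4989, Y=5039418.3771, Z=2907305.1669
→ Helmert 7p (PV): X=2612125.6674, Y=5039926.1091, Z=2907540.7349
→ Helmert 7p (PV): X=2611579.0315, Y=5039921.6121, Z=2907901.5619

X=2611579.0315 m, Y=5039921.6121 m, Z=2907901.5619 m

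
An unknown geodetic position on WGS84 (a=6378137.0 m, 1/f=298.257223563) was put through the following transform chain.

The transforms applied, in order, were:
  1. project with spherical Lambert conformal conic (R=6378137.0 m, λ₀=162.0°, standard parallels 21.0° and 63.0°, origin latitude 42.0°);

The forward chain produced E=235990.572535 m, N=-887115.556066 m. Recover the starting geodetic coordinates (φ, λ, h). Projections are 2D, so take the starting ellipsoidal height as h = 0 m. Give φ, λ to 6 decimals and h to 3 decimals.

start: E=235990.5725, N=-887115.5561 m
→ lcc⁻¹: φ=33.46539700°, λ=164.68724900°

φ=33.465397°, λ=164.687249°, h=0.000 m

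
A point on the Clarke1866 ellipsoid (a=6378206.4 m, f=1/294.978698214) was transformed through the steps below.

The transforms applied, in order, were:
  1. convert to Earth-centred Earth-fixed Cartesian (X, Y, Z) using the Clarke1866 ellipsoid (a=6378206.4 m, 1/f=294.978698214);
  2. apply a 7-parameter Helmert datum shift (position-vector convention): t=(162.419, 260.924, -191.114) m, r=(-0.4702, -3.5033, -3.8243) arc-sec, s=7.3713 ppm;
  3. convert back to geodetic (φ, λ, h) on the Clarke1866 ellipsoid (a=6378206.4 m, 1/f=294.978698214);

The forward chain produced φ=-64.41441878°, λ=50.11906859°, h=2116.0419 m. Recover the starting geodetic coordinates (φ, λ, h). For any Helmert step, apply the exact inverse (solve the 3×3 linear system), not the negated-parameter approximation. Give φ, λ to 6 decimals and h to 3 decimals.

φ=-64.416663°, λ=50.120969°, h=1765.480 m

start: φ=-64.414419°, λ=50.119069°, h=2116.042 m
→ ECEF (a=6378206.400, f=1/294.978698214): X=1771628.2807, Y=2120277.2122, Z=-5731533.6470
→ Helmert⁻¹: X=1771316.1531, Y=2120046.5677, Z=-5731325.5379
→ geod (Bowring, a=6378206.400): φ=-64.41666300°, λ=50.12096900°, h=1765.4800 m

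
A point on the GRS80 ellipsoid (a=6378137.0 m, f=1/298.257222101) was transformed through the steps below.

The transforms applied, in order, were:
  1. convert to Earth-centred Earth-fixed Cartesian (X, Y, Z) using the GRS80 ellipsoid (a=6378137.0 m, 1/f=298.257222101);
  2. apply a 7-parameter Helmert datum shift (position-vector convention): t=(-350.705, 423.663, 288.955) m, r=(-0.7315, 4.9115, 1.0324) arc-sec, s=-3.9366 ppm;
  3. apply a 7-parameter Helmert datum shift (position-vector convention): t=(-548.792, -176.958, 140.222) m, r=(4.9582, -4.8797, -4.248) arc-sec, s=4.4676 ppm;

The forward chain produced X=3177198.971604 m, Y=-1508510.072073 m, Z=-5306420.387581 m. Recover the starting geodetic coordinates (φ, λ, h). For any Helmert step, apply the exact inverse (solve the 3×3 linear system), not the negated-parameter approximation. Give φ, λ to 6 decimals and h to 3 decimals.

start: X=3177198.9716, Y=-1508510.0721, Z=-5306420.3876 m
→ Helmert⁻¹: X=3177639.0918, Y=-1508388.4920, Z=-5306575.8183
→ Helmert⁻¹: X=3178121.1192, Y=-1508815.1816, Z=-5306815.3390
→ geod (Bowring, a=6378137.000): φ=-56.63496500°, λ=-25.39606200°, h=3786.8910 m

φ=-56.634965°, λ=-25.396062°, h=3786.891 m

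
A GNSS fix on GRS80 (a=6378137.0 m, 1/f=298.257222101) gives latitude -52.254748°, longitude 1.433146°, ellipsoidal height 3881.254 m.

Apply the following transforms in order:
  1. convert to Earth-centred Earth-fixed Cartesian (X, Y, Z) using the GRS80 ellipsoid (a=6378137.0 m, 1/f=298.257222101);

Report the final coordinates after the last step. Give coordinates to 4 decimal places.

start: φ=-52.254748°, λ=1.433146°, h=3881.254 m
→ ECEF (a=6378137.000, f=1/298.257222101): X=3913736.2577, Y=97915.1617, Z=-5023274.0822

X=3913736.2577 m, Y=97915.1617 m, Z=-5023274.0822 m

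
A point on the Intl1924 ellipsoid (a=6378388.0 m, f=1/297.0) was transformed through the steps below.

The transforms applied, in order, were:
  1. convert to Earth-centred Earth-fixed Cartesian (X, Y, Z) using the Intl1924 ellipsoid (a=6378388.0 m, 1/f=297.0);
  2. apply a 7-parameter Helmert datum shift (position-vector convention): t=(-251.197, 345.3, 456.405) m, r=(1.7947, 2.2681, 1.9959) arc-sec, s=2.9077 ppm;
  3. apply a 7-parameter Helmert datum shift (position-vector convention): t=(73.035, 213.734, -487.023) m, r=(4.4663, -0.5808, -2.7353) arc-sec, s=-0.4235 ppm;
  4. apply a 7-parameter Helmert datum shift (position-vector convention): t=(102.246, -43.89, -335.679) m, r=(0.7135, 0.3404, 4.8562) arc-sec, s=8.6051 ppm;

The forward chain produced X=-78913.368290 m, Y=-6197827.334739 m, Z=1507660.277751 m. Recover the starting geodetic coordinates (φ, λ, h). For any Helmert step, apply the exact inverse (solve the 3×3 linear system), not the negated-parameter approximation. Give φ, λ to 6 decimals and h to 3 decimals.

start: X=-78913.3683, Y=-6197827.3347, Z=1507660.2778 m
→ Helmert⁻¹: X=-79163.3393, Y=-6197723.0325, Z=1508004.2886
→ Helmert⁻¹: X=-79149.9687, Y=-6197907.7743, Z=1508626.3780
→ Helmert⁻¹: X=-78975.1032, Y=-6198221.1645, Z=1508218.6498
→ geod (Bowring, a=6378388.000): φ=13.76399200°, λ=-90.72999900°, h=2387.5080 m

φ=13.763992°, λ=-90.729999°, h=2387.508 m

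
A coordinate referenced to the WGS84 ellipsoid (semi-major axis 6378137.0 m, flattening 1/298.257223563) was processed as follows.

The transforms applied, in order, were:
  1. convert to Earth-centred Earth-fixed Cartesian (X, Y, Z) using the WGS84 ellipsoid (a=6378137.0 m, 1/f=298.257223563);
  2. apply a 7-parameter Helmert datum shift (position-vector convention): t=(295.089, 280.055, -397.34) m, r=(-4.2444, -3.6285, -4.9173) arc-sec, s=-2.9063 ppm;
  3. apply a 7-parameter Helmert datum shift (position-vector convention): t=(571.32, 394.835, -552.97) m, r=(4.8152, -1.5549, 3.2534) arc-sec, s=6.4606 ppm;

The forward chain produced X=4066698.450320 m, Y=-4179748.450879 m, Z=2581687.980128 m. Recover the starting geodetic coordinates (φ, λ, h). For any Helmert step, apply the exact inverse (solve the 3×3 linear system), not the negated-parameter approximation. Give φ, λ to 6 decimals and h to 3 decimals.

φ=24.029139°, λ=-45.795172°, h=3209.823 m

start: X=4066698.4503, Y=-4179748.4509, Z=2581687.9801 m
→ Helmert⁻¹: X=4066054.3944, Y=-4180120.1305, Z=2582291.1998
→ Helmert⁻¹: X=4065916.2113, Y=-4180368.5466, Z=2582538.4993
→ geod (Bowring, a=6378137.000): φ=24.02913900°, λ=-45.79517200°, h=3209.8230 m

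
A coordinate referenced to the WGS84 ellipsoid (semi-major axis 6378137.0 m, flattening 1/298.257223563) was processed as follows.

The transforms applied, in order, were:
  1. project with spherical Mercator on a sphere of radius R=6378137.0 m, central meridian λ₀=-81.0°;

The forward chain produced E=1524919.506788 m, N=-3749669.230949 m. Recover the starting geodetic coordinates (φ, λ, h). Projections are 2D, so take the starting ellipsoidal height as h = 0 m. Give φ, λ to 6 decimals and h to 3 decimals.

start: E=1524919.5068, N=-3749669.2309 m
→ merc⁻¹: φ=-31.89601900°, λ=-67.30141500°

φ=-31.896019°, λ=-67.301415°, h=0.000 m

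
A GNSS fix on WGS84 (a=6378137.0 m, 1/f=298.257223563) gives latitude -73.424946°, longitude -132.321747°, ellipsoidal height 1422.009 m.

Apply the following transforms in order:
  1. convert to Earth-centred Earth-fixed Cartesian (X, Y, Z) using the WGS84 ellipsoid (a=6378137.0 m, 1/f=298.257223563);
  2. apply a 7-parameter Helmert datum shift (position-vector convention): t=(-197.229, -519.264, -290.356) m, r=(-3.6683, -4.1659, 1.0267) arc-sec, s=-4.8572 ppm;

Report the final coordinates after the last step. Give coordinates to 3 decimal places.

start: φ=-73.424946°, λ=-132.321747°, h=1422.009 m
→ ECEF (a=6378137.000, f=1/298.257223563): X=-1229113.1036, Y=-1349748.1285, Z=-6092302.1937
→ Helmert 7p (PV): X=-1229174.5993, Y=-1350375.3021, Z=-6092563.7778

X=-1229174.599 m, Y=-1350375.302 m, Z=-6092563.778 m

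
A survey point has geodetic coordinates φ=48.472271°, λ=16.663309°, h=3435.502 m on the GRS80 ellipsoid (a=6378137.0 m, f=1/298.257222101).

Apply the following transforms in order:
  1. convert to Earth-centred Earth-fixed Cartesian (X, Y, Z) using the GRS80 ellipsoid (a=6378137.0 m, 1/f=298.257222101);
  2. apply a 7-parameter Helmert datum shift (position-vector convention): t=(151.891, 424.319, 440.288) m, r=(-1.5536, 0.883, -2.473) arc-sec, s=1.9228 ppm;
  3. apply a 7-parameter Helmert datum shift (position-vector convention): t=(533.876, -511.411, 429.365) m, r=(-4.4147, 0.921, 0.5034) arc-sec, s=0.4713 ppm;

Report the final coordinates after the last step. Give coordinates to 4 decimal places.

X=4061570.2858 m, Y=1215485.5052 m, Z=4755236.1835 m

start: φ=48.472271°, λ=16.663309°, h=3435.502 m
→ ECEF (a=6378137.000, f=1/298.257222101): X=4060821.6069, Y=1215470.8838, Z=4754425.8434
→ Helmert 7p (PV): X=4061016.2322, Y=1215884.6636, Z=4754848.7342
→ Helmert 7p (PV): X=4061570.2858, Y=1215485.5052, Z=4755236.1835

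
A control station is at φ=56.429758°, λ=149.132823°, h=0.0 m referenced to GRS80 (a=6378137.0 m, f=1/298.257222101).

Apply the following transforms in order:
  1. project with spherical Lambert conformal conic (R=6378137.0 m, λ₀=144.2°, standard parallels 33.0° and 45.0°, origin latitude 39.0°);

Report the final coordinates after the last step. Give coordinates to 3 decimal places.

E=317756.430 m, N=1970555.050 m

start: φ=56.429758°, λ=149.132823°, h=0.000 m
→ lcc (R=6378137.0, λ₀=144.2°): E=317756.4300, N=1970555.0496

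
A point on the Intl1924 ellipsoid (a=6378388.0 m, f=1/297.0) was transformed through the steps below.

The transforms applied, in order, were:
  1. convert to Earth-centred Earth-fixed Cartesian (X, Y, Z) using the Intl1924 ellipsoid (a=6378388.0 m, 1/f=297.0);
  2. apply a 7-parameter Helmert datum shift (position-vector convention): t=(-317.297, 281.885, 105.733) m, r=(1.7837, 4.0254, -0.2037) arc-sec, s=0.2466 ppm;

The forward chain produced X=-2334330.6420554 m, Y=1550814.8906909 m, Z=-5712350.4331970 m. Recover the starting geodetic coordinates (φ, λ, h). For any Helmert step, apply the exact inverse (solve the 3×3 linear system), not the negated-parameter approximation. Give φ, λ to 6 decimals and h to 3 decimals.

φ=-64.024562°, λ=146.402732°, h=1636.595 m

start: X=-2334330.6421, Y=1550814.8907, Z=-5712350.4332 m
→ Helmert⁻¹: X=-2333902.8170, Y=1550480.9188, Z=-5712513.7132
→ geod (Bowring, a=6378388.000): φ=-64.02456200°, λ=146.40273200°, h=1636.5950 m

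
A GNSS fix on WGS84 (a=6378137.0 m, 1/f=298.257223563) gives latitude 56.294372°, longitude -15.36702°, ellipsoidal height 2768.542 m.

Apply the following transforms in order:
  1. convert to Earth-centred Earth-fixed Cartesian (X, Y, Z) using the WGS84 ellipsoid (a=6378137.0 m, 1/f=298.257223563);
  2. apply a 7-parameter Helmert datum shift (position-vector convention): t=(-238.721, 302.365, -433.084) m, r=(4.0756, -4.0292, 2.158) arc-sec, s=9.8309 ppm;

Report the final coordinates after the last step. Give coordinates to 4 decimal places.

X=3421971.0925 m, Y=-940306.5819 m, Z=5284671.1393 m

start: φ=56.294372°, λ=-15.367020°, h=2768.542 m
→ ECEF (a=6378137.000, f=1/298.257223563): X=3422269.5682, Y=-940531.0780, Z=5285003.9995
→ Helmert 7p (PV): X=3421971.0925, Y=-940306.5819, Z=5284671.1393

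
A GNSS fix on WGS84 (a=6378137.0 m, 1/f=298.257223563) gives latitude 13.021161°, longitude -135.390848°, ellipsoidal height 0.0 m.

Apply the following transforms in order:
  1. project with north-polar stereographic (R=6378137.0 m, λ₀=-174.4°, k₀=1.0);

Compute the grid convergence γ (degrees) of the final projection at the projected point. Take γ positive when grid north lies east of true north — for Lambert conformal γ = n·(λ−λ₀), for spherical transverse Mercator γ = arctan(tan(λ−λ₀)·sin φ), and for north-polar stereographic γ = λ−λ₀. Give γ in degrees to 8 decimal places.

39.00915200

start: φ=13.021161°, λ=-135.390848°, h=0.000 m
→ into stereo (λ₀=-174.4°): φ=13.02116100°, λ−λ₀=39.00915200°
convergence γ = 39.00915200°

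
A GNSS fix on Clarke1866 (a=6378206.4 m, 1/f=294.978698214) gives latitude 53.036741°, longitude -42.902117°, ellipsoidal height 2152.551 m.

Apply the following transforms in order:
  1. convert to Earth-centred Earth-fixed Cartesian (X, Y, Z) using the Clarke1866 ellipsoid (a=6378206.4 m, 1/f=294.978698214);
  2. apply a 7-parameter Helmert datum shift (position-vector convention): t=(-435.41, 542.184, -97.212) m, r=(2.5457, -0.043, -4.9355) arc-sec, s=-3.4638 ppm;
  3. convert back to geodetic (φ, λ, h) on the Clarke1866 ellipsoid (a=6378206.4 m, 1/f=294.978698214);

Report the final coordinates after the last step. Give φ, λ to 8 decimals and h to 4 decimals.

start: φ=53.036741°, λ=-42.902117°, h=2152.551 m
→ ECEF (a=6378206.400, f=1/294.978698214): X=2816414.3934, Y=-2617367.6900, Z=5074519.7211
→ Helmert 7p (PV): X=2815905.5419, Y=-2616946.4598, Z=5074373.2160
→ geod (Bowring, a=6378206.400): φ=53.04068342°, λ=-42.90268100°, h=1638.9497 m

φ=53.04068342°, λ=-42.90268100°, h=1638.9497 m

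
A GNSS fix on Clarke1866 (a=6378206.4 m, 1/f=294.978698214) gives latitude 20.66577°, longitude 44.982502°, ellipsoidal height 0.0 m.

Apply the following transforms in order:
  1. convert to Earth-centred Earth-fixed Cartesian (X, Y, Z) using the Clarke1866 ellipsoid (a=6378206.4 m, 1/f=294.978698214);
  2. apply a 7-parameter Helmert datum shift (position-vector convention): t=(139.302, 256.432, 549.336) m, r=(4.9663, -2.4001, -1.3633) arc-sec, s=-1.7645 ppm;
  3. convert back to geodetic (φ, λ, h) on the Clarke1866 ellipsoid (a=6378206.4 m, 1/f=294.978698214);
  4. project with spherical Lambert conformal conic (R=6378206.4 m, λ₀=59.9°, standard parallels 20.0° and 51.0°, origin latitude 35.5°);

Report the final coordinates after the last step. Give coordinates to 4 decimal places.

start: φ=20.665770°, λ=44.982502°, h=0.000 m
→ ECEF (a=6378206.400, f=1/294.978698214): X=4222941.4857, Y=4220362.9197, Z=2236677.5383
→ Helmert 7p (PV): X=4223075.2046, Y=4220530.1405, Z=2237373.6806
→ geod (Bowring, a=6378206.400): φ=20.67097483°, λ=44.98272996°, h=444.8033 m
→ lcc (R=6378206.4, λ₀=59.9°): E=-1542990.7969, N=-1491273.6311

E=-1542990.7969 m, N=-1491273.6311 m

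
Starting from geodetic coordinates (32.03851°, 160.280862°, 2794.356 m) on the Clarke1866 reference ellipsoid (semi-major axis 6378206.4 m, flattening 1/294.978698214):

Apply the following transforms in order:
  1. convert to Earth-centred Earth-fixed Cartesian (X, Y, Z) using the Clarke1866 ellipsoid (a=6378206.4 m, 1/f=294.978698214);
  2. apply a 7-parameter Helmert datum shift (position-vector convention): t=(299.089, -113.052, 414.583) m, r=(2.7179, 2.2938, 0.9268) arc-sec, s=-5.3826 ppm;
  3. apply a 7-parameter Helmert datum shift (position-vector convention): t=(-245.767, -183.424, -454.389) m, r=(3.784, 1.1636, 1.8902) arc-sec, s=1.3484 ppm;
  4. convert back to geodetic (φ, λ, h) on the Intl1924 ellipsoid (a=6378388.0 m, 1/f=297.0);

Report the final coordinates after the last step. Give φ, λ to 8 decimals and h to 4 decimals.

start: φ=32.038510°, λ=160.280862°, h=2794.356 m
→ ECEF (a=6378206.400, f=1/294.978698214): X=-5096773.7341, Y=1826830.1136, Z=3365354.7047
→ Helmert 7p (PV): X=-5096417.9948, Y=1826639.9833, Z=3365831.9241
→ Helmert 7p (PV): X=-5096668.3854, Y=1826350.5715, Z=3365444.3344
→ geod (Bowring, a=6378388.000): φ=32.03925648°, λ=160.28526315°, h=2397.9527 m

φ=32.03925648°, λ=160.28526315°, h=2397.9527 m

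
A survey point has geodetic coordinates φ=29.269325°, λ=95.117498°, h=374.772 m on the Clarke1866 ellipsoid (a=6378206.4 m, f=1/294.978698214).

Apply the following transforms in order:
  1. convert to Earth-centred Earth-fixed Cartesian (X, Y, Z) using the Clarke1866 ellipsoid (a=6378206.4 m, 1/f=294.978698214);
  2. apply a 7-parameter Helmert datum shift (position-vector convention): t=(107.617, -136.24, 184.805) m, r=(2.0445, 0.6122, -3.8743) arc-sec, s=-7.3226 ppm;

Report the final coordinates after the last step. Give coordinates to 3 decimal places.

start: φ=29.269325°, λ=95.117498°, h=374.772 m
→ ECEF (a=6378206.400, f=1/294.978698214): X=-496723.2986, Y=5546543.9287, Z=3099988.4607
→ Helmert 7p (PV): X=-496498.6627, Y=5546345.6766, Z=3100207.0170

X=-496498.663 m, Y=5546345.677 m, Z=3100207.017 m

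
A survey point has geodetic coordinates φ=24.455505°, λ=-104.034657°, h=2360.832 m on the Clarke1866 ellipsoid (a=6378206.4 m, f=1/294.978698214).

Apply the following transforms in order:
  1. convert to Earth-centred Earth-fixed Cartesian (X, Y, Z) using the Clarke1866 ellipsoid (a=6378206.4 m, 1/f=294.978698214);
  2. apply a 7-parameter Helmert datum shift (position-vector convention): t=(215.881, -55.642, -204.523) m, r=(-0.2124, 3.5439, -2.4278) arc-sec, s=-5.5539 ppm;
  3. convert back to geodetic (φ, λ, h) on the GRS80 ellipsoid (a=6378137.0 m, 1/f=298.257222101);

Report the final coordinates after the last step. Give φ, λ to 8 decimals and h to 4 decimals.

start: φ=24.455505°, λ=-104.034657°, h=2360.832 m
→ ECEF (a=6378206.400, f=1/294.978698214): X=-1409337.8959, Y=-5638015.0530, Z=2625118.3377
→ Helmert 7p (PV): X=-1409135.4457, Y=-5638020.0906, Z=2624929.2549
→ geod (Bowring, a=6378137.000): φ=24.45250211°, λ=-104.03270856°, h=2271.0627 m

φ=24.45250211°, λ=-104.03270856°, h=2271.0627 m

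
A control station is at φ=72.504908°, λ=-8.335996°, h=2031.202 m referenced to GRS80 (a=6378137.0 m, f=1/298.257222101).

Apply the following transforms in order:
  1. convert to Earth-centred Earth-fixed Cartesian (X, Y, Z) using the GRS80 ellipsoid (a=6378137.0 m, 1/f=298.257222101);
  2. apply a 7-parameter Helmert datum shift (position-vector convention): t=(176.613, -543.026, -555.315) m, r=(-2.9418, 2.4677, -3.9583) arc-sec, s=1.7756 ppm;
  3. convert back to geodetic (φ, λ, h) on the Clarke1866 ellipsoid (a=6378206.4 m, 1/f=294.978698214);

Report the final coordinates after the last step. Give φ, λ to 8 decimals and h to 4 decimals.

start: φ=72.504908°, λ=-8.335996°, h=2031.202 m
→ ECEF (a=6378137.000, f=1/298.257222101): X=1903570.9267, Y=-278922.4456, Z=6062797.9005
→ Helmert 7p (PV): X=1903818.1009, Y=-279416.0279, Z=6062234.5548
→ geod (Bowring, a=6378206.400): φ=72.50191500°, λ=-8.34947071°, h=1735.9200 m

φ=72.50191500°, λ=-8.34947071°, h=1735.9200 m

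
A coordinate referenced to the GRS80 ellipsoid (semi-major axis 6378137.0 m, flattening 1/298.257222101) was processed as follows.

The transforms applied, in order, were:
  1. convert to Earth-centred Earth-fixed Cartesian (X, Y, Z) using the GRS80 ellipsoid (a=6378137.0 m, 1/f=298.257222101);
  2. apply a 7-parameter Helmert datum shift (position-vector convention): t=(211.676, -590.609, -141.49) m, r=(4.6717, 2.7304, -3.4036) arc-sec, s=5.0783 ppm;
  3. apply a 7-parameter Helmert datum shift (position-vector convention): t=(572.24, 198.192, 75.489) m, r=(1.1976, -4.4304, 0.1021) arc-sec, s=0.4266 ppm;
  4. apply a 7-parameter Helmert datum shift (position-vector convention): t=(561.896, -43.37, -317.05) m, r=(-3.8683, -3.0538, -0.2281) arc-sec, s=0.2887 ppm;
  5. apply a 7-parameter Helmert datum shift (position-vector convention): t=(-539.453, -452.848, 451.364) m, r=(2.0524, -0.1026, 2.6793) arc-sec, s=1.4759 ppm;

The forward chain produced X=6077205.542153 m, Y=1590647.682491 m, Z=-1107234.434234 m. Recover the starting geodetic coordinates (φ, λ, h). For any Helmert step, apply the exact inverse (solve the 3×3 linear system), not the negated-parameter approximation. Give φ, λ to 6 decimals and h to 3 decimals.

start: X=6077205.5422, Y=1590647.6825, Z=-1107234.4342 m
→ Helmert⁻¹: X=6077756.1406, Y=1591008.2125, Z=-1107703.0176
→ Helmert⁻¹: X=6077174.3346, Y=1591078.6128, Z=-1107445.7828
→ Helmert⁻¹: X=6076576.4982, Y=1590870.3030, Z=-1107660.5560
→ Helmert⁻¹: X=6076322.3627, Y=1591528.0131, Z=-1107469.0539
→ geod (Bowring, a=6378137.000): φ=-10.06519000°, λ=14.67736600°, h=687.9380 m

φ=-10.065190°, λ=14.677366°, h=687.938 m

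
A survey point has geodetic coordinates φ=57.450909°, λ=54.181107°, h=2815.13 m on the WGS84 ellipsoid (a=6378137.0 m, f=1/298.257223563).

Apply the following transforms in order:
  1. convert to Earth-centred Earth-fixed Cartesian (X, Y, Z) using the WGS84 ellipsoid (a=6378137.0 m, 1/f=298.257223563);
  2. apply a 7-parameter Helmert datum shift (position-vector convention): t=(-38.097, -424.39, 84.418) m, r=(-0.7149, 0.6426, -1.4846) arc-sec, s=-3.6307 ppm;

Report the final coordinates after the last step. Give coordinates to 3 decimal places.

start: φ=57.450909°, λ=54.181107°, h=2815.130 m
→ ECEF (a=6378137.000, f=1/298.257223563): X=2013925.3294, Y=2790436.4581, Z=5355456.1034
→ Helmert 7p (PV): X=2013916.6891, Y=2790006.0032, Z=5355505.1317

X=2013916.689 m, Y=2790006.003 m, Z=5355505.132 m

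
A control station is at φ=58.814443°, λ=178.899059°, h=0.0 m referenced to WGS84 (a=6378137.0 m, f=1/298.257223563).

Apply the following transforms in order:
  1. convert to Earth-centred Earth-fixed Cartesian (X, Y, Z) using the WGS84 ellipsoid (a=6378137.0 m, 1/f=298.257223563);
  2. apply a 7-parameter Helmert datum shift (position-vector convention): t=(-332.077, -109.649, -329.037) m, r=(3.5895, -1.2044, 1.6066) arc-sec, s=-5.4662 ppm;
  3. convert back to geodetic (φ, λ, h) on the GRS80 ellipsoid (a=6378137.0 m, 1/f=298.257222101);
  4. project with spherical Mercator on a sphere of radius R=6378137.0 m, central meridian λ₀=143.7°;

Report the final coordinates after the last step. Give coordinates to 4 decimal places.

E=3918797.7351 m, N=8139447.6455 m

start: φ=58.814443°, λ=178.899059°, h=0.000 m
→ ECEF (a=6378137.000, f=1/298.257223563): X=-3310181.1516, Y=63613.1101, Z=5433261.7749
→ Helmert 7p (PV): X=-3310527.3551, Y=63382.7792, Z=5432884.8173
→ geod (Bowring, a=6378137.000): φ=58.81006615°, λ=178.90315901°, h=-145.5188 m
→ merc (R=6378137.0, λ₀=143.7°): E=3918797.7351, N=8139447.6455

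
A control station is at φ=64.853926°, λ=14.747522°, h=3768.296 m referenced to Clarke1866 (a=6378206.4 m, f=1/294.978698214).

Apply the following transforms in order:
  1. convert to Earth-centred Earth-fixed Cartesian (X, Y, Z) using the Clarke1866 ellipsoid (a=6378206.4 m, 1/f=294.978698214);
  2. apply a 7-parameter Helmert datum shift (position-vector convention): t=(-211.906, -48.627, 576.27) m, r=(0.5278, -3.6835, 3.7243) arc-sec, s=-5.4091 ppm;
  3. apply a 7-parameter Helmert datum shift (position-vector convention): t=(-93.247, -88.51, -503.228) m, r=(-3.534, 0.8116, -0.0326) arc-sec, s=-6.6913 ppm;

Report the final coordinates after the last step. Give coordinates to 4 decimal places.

X=2629408.5643 m, Y=692242.3795 m, Z=5754057.8822 m

start: φ=64.853926°, λ=14.747522°, h=3768.296 m
→ ECEF (a=6378206.400, f=1/294.978698214): X=2629838.0396, Y=692256.9532, Z=5754027.9418
→ Helmert 7p (PV): X=2629496.6538, Y=692237.3420, Z=5754621.8227
→ Helmert 7p (PV): X=2629408.5643, Y=692242.3795, Z=5754057.8822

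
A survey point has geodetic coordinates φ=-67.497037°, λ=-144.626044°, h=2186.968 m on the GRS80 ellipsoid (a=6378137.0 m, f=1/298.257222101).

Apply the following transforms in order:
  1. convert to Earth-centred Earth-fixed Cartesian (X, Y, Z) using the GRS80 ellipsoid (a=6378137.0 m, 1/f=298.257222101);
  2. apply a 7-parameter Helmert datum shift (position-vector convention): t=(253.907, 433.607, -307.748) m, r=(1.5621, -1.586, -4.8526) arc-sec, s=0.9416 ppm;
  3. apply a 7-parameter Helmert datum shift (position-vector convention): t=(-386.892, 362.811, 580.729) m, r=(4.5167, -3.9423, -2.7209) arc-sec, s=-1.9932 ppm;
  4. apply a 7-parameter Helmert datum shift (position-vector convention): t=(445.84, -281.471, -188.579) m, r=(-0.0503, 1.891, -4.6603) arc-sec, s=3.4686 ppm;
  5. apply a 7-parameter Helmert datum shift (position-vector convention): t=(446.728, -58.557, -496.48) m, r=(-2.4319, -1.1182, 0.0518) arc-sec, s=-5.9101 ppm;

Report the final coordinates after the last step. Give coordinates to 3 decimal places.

X=-1996036.147 m, Y=-1417043.231 m, Z=-5872333.604 m

start: φ=-67.497037°, λ=-144.626044°, h=2186.968 m
→ ECEF (a=6378137.000, f=1/298.257222101): X=-1996854.3880, Y=-1417724.8974, Z=-5871871.2883
→ Helmert 7p (PV): X=-1996590.5651, Y=-1417201.1778, Z=-5872210.6562
→ Helmert 7p (PV): X=-1996879.9379, Y=-1416680.6176, Z=-5871687.4163
→ Helmert 7p (PV): X=-1996526.8634, Y=-1416923.3171, Z=-5871877.7092
→ Helmert 7p (PV): X=-1996036.1475, Y=-1417043.2315, Z=-5872333.6036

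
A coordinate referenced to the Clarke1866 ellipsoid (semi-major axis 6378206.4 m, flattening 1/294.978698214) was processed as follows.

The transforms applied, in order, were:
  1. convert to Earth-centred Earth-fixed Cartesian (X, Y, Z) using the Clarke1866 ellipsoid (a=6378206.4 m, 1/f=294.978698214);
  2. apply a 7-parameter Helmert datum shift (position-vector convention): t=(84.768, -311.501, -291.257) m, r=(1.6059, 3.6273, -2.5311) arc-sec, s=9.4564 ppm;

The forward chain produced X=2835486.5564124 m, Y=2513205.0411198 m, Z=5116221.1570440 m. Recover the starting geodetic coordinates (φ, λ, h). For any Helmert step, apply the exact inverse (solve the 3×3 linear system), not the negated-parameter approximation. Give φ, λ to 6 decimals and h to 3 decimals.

φ=53.664037°, λ=41.558285°, h=2509.212 m

start: X=2835486.5564, Y=2513205.0411, Z=5116221.1570 m
→ Helmert⁻¹: X=2835254.1548, Y=2513567.4004, Z=5116494.3208
→ geod (Bowring, a=6378206.400): φ=53.66403700°, λ=41.55828500°, h=2509.2120 m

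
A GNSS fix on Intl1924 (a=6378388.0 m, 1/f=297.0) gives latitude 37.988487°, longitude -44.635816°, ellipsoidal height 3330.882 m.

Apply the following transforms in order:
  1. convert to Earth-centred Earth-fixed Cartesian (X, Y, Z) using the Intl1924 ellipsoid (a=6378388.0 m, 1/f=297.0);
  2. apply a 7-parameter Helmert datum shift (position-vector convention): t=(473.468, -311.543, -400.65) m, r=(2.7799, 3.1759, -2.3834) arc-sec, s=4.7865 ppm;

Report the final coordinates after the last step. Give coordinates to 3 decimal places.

start: φ=37.988487°, λ=-44.635816°, h=3330.882 m
→ ECEF (a=6378388.000, f=1/297.0): X=3583599.2202, Y=-3538330.1329, Z=3906550.4809
→ Helmert 7p (PV): X=3584109.1056, Y=-3538752.6711, Z=3906065.6644

X=3584109.106 m, Y=-3538752.671 m, Z=3906065.664 m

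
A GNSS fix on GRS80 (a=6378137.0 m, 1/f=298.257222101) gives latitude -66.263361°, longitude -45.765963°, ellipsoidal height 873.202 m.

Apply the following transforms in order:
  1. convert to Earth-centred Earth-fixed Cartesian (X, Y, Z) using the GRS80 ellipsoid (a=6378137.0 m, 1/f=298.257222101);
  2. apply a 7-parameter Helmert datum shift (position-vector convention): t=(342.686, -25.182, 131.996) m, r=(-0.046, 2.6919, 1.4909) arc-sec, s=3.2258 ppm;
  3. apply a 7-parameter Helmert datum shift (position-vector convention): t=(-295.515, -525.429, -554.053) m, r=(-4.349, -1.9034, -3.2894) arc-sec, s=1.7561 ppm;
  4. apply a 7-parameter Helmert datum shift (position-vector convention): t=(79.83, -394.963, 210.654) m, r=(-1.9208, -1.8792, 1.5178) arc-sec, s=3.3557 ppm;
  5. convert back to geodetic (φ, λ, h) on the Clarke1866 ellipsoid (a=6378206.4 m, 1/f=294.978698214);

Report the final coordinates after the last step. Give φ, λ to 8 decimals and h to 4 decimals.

start: φ=-66.263361°, λ=-45.765963°, h=873.202 m
→ ECEF (a=6378137.000, f=1/298.257222101): X=1796293.1417, Y=-1844974.6076, Z=-5816629.9135
→ Helmert 7p (PV): X=1796579.0465, Y=-1844994.0545, Z=-5816539.7123
→ Helmert 7p (PV): X=1796310.9383, Y=-1845674.0137, Z=-5817048.5001
→ Helmert 7p (PV): X=1796463.3747, Y=-1846116.1223, Z=-5816823.8132
→ geod (Bowring, a=6378206.400): φ=-66.25794864°, λ=-45.78096215°, h=1557.6481 m

φ=-66.25794864°, λ=-45.78096215°, h=1557.6481 m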